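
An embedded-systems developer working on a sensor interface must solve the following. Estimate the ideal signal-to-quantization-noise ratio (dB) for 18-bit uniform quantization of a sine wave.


Theoretical SNR for a full-scale sinusoid:
SNR = 6.02 * N + 1.76
    = 6.02 * 18 + 1.76
    = 108.36 + 1.76
    = 110.12 dB

110.12 dB


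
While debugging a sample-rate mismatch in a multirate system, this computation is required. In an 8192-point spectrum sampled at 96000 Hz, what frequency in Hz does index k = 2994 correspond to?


Frequency of DFT bin k:
f_k = k * fs / N
    = 2994 * 96000 / 8192
    = 287424000 / 8192
    = 35085.938 Hz

35085.938 Hz


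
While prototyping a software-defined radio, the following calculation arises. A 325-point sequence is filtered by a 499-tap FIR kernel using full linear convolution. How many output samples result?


Linear convolution output length:
L = N + M - 1
  = 325 + 499 - 1
  = 823 samples

823


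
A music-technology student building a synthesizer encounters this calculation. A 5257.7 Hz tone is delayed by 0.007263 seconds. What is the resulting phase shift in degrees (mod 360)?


Phase shift from frequency and time delay:
phi = 360 * f * t_delay
    = 360 * 5257.7 * 0.007263
    = 13747.2 degrees
    mod 360 = 67.2 degrees

67.2 degrees


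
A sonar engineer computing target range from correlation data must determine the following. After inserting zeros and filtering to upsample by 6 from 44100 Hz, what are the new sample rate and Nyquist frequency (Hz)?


Step 1 — output sample rate after interpolation by L:
fs_out = L * fs_in = 6 * 44100 = 264600 Hz

Step 2 — Nyquist frequency of the output stream:
f_Nyq = fs_out / 2 = 264600 / 2 = 132300.0 Hz

fs_out = 264600 Hz; f_Nyquist = 132300.0 Hz


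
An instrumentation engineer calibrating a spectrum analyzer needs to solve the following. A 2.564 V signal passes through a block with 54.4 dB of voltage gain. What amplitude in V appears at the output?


Output voltage from dB gain:
V_out = V_in * 10^(gain_dB / 20)
      = 2.564 * 10^(54.4 / 20)
      = 2.564 * 524.80746
      = 1345.6063 V

1345.6063 V


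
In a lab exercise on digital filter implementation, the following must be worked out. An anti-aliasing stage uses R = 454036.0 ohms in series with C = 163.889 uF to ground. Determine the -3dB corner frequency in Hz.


Cutoff frequency of a first-order RC filter:
fc = 1 / (2 * pi * R * C)
C = 163.889 uF = 0.000163889 F
fc = 1 / (2 * pi * 454036.0 * 0.000163889)
   = 1 / 467.54128120944
   = 0.002139 Hz

0.002139 Hz


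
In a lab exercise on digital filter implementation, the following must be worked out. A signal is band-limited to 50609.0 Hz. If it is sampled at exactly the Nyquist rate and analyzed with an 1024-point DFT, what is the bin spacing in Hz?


Step 1 — Nyquist sampling rate:
fs = 2 * fmax = 2 * 50609.0 = 101218.0 Hz

Step 2 — DFT bin spacing:
df = fs / N = 101218.0 / 1024 = 98.8457 Hz

98.8457 Hz


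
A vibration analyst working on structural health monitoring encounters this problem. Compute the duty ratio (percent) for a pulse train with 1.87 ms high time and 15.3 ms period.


Duty cycle as a percentage:
DC = (t_on / T) * 100
   = (1.87 / 15.3) * 100
   = 0.122222 * 100
   = 12.22 %

12.22 %


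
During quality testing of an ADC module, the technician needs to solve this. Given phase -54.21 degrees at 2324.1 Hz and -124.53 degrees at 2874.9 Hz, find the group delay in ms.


Group delay from phase difference:
tau = -d(phi)/d(omega)
d(phi) = -70.32 deg = -1.227316 rad
d(omega) = 2*pi*(2874.9 - 2324.1) = 3460.7785 rad/s
tau = -(-1.227316) / 3460.7785
    = 0.3546 ms

0.3546 ms


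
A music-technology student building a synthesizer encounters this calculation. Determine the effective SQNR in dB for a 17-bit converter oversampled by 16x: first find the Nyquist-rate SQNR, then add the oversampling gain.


Step 1 — baseline SQNR at Nyquist:
SQNR_base = 6.02*N + 1.76
          = 6.02*17 + 1.76
          = 104.1 dB

Step 2 — oversampling processing gain:
G = 10*log10(OSR) = 10*log10(16) = 12.04 dB

Step 3 — total:
SQNR_total = 104.1 + 12.04 = 116.14 dB

Base SQNR = 104.1 dB; oversampled SQNR = 116.14 dB


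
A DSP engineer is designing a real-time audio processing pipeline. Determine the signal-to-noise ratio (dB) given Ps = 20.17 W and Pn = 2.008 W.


SNR in decibels:
SNR = 10 * log10(Ps / Pn)
    = 10 * log10(20.17 / 2.008)
    = 10 * log10(10.0448)
    = 10 * 1.0019
    = 10.02 dB

10.02 dB


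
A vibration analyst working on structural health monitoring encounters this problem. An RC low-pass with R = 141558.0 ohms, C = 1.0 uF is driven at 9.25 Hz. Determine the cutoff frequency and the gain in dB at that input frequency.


Step 1 — cutoff frequency:
fc = 1 / (2*pi*R*C)
C = 1.0 uF = 1e-06 F
fc = 1 / (2*pi*141558.0*1e-06)
   = 1.12431 Hz

Step 2 — magnitude at f = 9.25 Hz:
|H(f)| = 1 / sqrt(1 + (f/fc)^2)
f/fc = 9.25 / 1.12431 = 8.227268
|H| = 1 / sqrt(1 + 67.687939) = 0.120659
|H|_dB = 20*log10(0.120659) = -18.37 dB

fc = 1.12431 Hz; |H(9.25 Hz)| = -18.37 dB


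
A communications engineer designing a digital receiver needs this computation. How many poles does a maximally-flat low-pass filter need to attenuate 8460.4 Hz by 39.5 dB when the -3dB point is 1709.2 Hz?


Butterworth filter order formula:
n = log10(10^(A/10) - 1) / (2 * log10(f_stop/f_pass))
10^(39.5/10) - 1 = 8911.5094
f_stop/f_pass = 8460.4 / 1709.2 = 4.9499
n = 2.8433 -> ceil = 3

3


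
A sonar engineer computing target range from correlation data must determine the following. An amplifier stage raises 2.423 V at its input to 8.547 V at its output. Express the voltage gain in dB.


Voltage gain in dB:
G = 20 * log10(Vout / Vin)
  = 20 * log10(8.547 / 2.423)
  = 20 * log10(3.527445)
  = 20 * 0.54746
  = 10.95 dB

10.95 dB


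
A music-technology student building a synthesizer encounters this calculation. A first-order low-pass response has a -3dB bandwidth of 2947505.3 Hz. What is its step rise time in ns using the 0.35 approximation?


Rise time from bandwidth relationship:
tr = 0.35 / BW
   = 0.35 / 2947505.3
   = 1.187444854e-07 s
   = 118.7445 ns

118.7445 ns


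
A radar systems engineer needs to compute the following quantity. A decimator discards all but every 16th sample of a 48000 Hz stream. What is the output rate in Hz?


Decimation reduces the sample rate:
fs_out = fs_in / M
       = 48000 / 16
       = 3000.0 Hz

3000.0 Hz


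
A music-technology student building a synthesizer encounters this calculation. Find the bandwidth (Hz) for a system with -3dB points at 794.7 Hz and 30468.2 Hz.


Bandwidth is the difference of -3dB frequencies:
BW = f_high - f_low
   = 30468.2 - 794.7
   = 29673.5 Hz

29673.5 Hz


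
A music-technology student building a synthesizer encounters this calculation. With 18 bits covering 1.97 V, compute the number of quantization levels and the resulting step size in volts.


Step 1 — number of quantization levels:
L = 2^N = 2^18 = 262144

Step 2 — LSB step size:
delta = Vfs / L
      = 1.97 / 262144
      = 7.51e-06 V

Levels = 262144; step size = 7.51e-06 V


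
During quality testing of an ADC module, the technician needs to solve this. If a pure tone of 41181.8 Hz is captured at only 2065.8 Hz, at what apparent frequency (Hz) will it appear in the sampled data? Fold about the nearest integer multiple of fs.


Compute the nearest integer multiple of fs to the signal:
n = round(41181.8 / 2065.8) = 20
f_alias = |41181.8 - 20 * 2065.8|
        = |41181.8 - 41316.0|
        = 134.2 Hz

134.2


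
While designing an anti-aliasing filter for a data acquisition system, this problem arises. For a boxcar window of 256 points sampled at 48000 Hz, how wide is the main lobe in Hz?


Main lobe width for a rectangular window:
Width = 2 * fs / N
      = 2 * 48000 / 256
      = 96000 / 256
      = 375.0 Hz

375.0 Hz


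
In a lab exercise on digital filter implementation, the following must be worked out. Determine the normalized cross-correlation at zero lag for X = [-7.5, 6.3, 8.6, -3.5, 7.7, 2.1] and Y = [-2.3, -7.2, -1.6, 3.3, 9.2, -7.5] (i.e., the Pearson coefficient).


Pearson correlation coefficient (population):
r = cov(X,Y) / (std(X) * std(Y))
Mean X = 2.2833, Mean Y = -1.0167
Cov(X,Y) = 2.599722
Std(X) = 5.980083, Std(Y) = 5.84905
r = 0.0743

0.0743


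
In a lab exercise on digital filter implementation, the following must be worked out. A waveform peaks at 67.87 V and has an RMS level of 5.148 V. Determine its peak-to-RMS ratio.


Crest factor is the ratio of peak to RMS:
CF = V_peak / V_rms
   = 67.87 / 5.148
   = 13.1838

13.1838


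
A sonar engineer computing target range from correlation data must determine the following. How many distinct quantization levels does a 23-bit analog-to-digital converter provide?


Number of quantization levels = 2^N
= 2^23
= 8388608

8388608


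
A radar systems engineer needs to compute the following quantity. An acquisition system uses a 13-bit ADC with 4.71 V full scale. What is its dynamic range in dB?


Dynamic range from full-scale to LSB:
V_min = V_max / 2^bits = 4.71 / 2^13
DR = 20 * log10(V_max / V_min)
   = 20 * log10(2^13)
   = 20 * 13 * log10(2)
   = 78.27 dB

78.27 dB


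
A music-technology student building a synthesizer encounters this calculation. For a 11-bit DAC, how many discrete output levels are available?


Number of quantization levels = 2^N
= 2^11
= 2048

2048


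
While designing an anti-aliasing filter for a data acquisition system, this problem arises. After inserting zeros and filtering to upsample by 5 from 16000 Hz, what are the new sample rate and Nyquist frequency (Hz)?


Step 1 — output sample rate after interpolation by L:
fs_out = L * fs_in = 5 * 16000 = 80000 Hz

Step 2 — Nyquist frequency of the output stream:
f_Nyq = fs_out / 2 = 80000 / 2 = 40000.0 Hz

fs_out = 80000 Hz; f_Nyquist = 40000.0 Hz


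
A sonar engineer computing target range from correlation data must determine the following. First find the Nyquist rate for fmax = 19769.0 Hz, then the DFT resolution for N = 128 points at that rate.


Step 1 — Nyquist sampling rate:
fs = 2 * fmax = 2 * 19769.0 = 39538.0 Hz

Step 2 — DFT bin spacing:
df = fs / N = 39538.0 / 128 = 308.8906 Hz

308.8906 Hz


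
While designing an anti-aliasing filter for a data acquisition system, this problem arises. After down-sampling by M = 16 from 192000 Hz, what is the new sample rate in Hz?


Decimation reduces the sample rate:
fs_out = fs_in / M
       = 192000 / 16
       = 12000.0 Hz

12000.0 Hz


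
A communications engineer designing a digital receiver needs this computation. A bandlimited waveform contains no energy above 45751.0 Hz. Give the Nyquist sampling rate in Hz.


The Nyquist rate is twice the maximum frequency component.
fs_min = 2 * fmax
      = 2 * 45751.0
      = 91502.0 Hz

91502.0


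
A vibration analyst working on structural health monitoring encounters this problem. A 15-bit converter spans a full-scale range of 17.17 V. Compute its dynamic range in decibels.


Dynamic range from full-scale to LSB:
V_min = V_max / 2^bits = 17.17 / 2^15
DR = 20 * log10(V_max / V_min)
   = 20 * log10(2^15)
   = 20 * 15 * log10(2)
   = 90.31 dB

90.31 dB


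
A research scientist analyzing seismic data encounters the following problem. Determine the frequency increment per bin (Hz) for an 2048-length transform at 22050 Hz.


DFT frequency resolution:
df = fs / N
   = 22050 / 2048
   = 10.7666 Hz

10.7666 Hz


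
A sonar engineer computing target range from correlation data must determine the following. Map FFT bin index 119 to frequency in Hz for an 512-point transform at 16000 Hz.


Frequency of DFT bin k:
f_k = k * fs / N
    = 119 * 16000 / 512
    = 1904000 / 512
    = 3718.75 Hz

3718.75 Hz


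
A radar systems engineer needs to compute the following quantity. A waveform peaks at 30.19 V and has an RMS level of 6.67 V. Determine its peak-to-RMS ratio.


Crest factor is the ratio of peak to RMS:
CF = V_peak / V_rms
   = 30.19 / 6.67
   = 4.5262

4.5262


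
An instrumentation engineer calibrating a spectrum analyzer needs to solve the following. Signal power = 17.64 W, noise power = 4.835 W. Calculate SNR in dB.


SNR in decibels:
SNR = 10 * log10(Ps / Pn)
    = 10 * log10(17.64 / 4.835)
    = 10 * log10(3.6484)
    = 10 * 0.5621
    = 5.62 dB

5.62 dB


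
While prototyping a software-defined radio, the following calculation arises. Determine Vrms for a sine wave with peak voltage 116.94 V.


RMS voltage for a sinusoidal waveform:
V_rms = V_peak / sqrt(2)
      = 116.94 / 1.414214
      = 82.689 V

82.689 V


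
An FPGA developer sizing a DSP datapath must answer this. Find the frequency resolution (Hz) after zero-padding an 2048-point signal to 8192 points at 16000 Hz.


Frequency resolution after zero-padding:
N_padded = 2048 * 4 = 8192
df = fs / N_padded
   = 16000 / 8192
   = 1.9531 Hz

1.9531 Hz


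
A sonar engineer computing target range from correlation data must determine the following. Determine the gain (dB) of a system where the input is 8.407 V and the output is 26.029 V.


Voltage gain in dB:
G = 20 * log10(Vout / Vin)
  = 20 * log10(26.029 / 8.407)
  = 20 * log10(3.09611)
  = 20 * 0.490816
  = 9.82 dB

9.82 dB


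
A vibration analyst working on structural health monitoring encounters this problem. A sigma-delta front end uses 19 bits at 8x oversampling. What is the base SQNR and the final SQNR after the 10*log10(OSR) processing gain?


Step 1 — baseline SQNR at Nyquist:
SQNR_base = 6.02*N + 1.76
          = 6.02*19 + 1.76
          = 116.14 dB

Step 2 — oversampling processing gain:
G = 10*log10(OSR) = 10*log10(8) = 9.03 dB

Step 3 — total:
SQNR_total = 116.14 + 9.03 = 125.17 dB

Base SQNR = 116.14 dB; oversampled SQNR = 125.17 dB


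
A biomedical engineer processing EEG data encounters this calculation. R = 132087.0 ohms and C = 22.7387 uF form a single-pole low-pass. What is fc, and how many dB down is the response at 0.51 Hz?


Step 1 — cutoff frequency:
fc = 1 / (2*pi*R*C)
C = 22.7387 uF = 2.27387e-05 F
fc = 1 / (2*pi*132087.0*2.27387e-05)
   = 0.0529901 Hz

Step 2 — magnitude at f = 0.51 Hz:
|H(f)| = 1 / sqrt(1 + (f/fc)^2)
f/fc = 0.51 / 0.0529901 = 9.624439
|H| = 1 / sqrt(1 + 92.629826) = 0.1033458
|H|_dB = 20*log10(0.1033458) = -19.71 dB

fc = 0.0529901 Hz; |H(0.51 Hz)| = -19.71 dB


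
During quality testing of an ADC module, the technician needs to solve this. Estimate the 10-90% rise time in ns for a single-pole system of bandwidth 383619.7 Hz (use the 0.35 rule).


Rise time from bandwidth relationship:
tr = 0.35 / BW
   = 0.35 / 383619.7
   = 9.123619043e-07 s
   = 912.3619 ns

912.3619 ns


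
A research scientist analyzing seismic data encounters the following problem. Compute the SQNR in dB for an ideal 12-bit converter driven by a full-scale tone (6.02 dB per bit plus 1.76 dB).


Theoretical SNR for a full-scale sinusoid:
SNR = 6.02 * N + 1.76
    = 6.02 * 12 + 1.76
    = 72.24 + 1.76
    = 74.0 dB

74.0 dB


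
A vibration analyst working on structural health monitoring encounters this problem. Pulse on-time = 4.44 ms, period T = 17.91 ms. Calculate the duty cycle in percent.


Duty cycle as a percentage:
DC = (t_on / T) * 100
   = (4.44 / 17.91) * 100
   = 0.247906 * 100
   = 24.79 %

24.79 %


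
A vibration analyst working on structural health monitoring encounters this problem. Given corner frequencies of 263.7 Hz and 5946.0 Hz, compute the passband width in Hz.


Bandwidth is the difference of -3dB frequencies:
BW = f_high - f_low
   = 5946.0 - 263.7
   = 5682.3 Hz

5682.3 Hz


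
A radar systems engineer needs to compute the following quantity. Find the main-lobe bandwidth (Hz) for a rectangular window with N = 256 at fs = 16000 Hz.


Main lobe width for a rectangular window:
Width = 2 * fs / N
      = 2 * 16000 / 256
      = 32000 / 256
      = 125.0 Hz

125.0 Hz


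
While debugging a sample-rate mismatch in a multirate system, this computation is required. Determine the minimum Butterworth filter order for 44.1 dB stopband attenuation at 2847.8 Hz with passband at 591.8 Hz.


Butterworth filter order formula:
n = log10(10^(A/10) - 1) / (2 * log10(f_stop/f_pass))
10^(44.1/10) - 1 = 25702.9578
f_stop/f_pass = 2847.8 / 591.8 = 4.8121
n = 3.2315 -> ceil = 4

4


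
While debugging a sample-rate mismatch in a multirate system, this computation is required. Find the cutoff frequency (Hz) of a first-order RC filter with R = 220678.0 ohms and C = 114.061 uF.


Cutoff frequency of a first-order RC filter:
fc = 1 / (2 * pi * R * C)
C = 114.061 uF = 0.000114061 F
fc = 1 / (2 * pi * 220678.0 * 0.000114061)
   = 1 / 158.15250766963
   = 0.006323 Hz

0.006323 Hz


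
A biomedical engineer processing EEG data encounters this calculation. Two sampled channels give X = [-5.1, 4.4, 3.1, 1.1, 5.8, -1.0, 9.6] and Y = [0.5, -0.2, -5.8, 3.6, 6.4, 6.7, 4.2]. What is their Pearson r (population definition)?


Pearson correlation coefficient (population):
r = cov(X,Y) / (std(X) * std(Y))
Mean X = 2.5571, Mean Y = 2.2
Cov(X,Y) = 1.987143
Std(X) = 4.427465, Std(Y) = 4.079566
r = 0.11

0.11


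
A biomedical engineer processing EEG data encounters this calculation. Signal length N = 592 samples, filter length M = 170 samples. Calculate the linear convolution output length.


Linear convolution output length:
L = N + M - 1
  = 592 + 170 - 1
  = 761 samples

761


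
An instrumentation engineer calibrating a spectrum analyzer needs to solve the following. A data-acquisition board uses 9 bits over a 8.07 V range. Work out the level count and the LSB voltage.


Step 1 — number of quantization levels:
L = 2^N = 2^9 = 512

Step 2 — LSB step size:
delta = Vfs / L
      = 8.07 / 512
      = 0.01576172 V

Levels = 512; step size = 0.01576172 V


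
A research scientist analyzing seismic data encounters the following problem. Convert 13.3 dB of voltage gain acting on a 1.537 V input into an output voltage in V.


Output voltage from dB gain:
V_out = V_in * 10^(gain_dB / 20)
      = 1.537 * 10^(13.3 / 20)
      = 1.537 * 4.62381
      = 7.1068 V

7.1068 V


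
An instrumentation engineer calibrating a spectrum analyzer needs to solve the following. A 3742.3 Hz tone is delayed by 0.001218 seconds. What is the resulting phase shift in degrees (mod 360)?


Phase shift from frequency and time delay:
phi = 360 * f * t_delay
    = 360 * 3742.3 * 0.001218
    = 1640.92 degrees
    mod 360 = 200.92 degrees

200.92 degrees


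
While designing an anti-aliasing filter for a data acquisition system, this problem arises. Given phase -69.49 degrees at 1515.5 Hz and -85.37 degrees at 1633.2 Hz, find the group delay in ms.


Group delay from phase difference:
tau = -d(phi)/d(omega)
d(phi) = -15.88 deg = -0.277158 rad
d(omega) = 2*pi*(1633.2 - 1515.5) = 739.5309 rad/s
tau = -(-0.277158) / 739.5309
    = 0.3748 ms

0.3748 ms


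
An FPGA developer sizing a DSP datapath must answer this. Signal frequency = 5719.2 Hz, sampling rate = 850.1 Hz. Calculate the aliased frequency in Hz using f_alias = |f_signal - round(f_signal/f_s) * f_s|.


Compute the nearest integer multiple of fs to the signal:
n = round(5719.2 / 850.1) = 7
f_alias = |5719.2 - 7 * 850.1|
        = |5719.2 - 5950.7|
        = 231.5 Hz

231.5


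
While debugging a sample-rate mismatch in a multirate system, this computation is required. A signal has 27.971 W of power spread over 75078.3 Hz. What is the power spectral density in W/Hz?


Power spectral density:
PSD = P / BW
    = 27.971 / 75078.3
    = 0.00037256 W/Hz

0.00037256 W/Hz


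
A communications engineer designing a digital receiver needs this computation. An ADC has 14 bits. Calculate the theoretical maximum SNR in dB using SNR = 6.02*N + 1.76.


Theoretical SNR for a full-scale sinusoid:
SNR = 6.02 * N + 1.76
    = 6.02 * 14 + 1.76
    = 84.28 + 1.76
    = 86.04 dB

86.04 dB


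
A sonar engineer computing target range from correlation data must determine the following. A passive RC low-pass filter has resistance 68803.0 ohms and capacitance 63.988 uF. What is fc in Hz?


Cutoff frequency of a first-order RC filter:
fc = 1 / (2 * pi * R * C)
C = 63.988 uF = 6.3988e-05 F
fc = 1 / (2 * pi * 68803.0 * 6.3988e-05)
   = 1 / 27.662140292168
   = 0.03615 Hz

0.03615 Hz


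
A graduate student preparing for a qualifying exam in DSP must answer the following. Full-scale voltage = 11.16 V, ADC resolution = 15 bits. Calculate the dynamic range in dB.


Dynamic range from full-scale to LSB:
V_min = V_max / 2^bits = 11.16 / 2^15
DR = 20 * log10(V_max / V_min)
   = 20 * log10(2^15)
   = 20 * 15 * log10(2)
   = 90.31 dB

90.31 dB


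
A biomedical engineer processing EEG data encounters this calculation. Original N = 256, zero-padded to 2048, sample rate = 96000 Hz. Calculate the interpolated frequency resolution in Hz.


Frequency resolution after zero-padding:
N_padded = 256 * 8 = 2048
df = fs / N_padded
   = 96000 / 2048
   = 46.875 Hz

46.875 Hz


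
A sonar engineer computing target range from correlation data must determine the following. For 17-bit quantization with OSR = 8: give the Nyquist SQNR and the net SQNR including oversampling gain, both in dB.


Step 1 — baseline SQNR at Nyquist:
SQNR_base = 6.02*N + 1.76
          = 6.02*17 + 1.76
          = 104.1 dB

Step 2 — oversampling processing gain:
G = 10*log10(OSR) = 10*log10(8) = 9.03 dB

Step 3 — total:
SQNR_total = 104.1 + 9.03 = 113.13 dB

Base SQNR = 104.1 dB; oversampled SQNR = 113.13 dB


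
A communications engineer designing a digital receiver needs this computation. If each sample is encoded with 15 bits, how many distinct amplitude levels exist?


Number of quantization levels = 2^N
= 2^15
= 32768

32768


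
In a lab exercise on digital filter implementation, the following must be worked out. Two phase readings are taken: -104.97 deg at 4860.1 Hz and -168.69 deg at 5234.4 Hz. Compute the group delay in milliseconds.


Group delay from phase difference:
tau = -d(phi)/d(omega)
d(phi) = -63.72 deg = -1.112124 rad
d(omega) = 2*pi*(5234.4 - 4860.1) = 2351.7963 rad/s
tau = -(-1.112124) / 2351.7963
    = 0.4729 ms

0.4729 ms


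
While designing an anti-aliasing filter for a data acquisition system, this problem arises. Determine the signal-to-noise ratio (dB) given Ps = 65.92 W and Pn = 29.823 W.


SNR in decibels:
SNR = 10 * log10(Ps / Pn)
    = 10 * log10(65.92 / 29.823)
    = 10 * log10(2.2104)
    = 10 * 0.3445
    = 3.44 dB

3.44 dB


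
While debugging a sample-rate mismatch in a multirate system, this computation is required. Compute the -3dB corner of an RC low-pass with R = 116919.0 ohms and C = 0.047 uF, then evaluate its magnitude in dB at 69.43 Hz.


Step 1 — cutoff frequency:
fc = 1 / (2*pi*R*C)
C = 0.047 uF = 4.7e-08 F
fc = 1 / (2*pi*116919.0*4.7e-08)
   = 28.9626 Hz

Step 2 — magnitude at f = 69.43 Hz:
|H(f)| = 1 / sqrt(1 + (f/fc)^2)
f/fc = 69.43 / 28.9626 = 2.39723
|H| = 1 / sqrt(1 + 5.746712) = 0.384994
|H|_dB = 20*log10(0.384994) = -8.29 dB

fc = 28.9626 Hz; |H(69.43 Hz)| = -8.29 dB


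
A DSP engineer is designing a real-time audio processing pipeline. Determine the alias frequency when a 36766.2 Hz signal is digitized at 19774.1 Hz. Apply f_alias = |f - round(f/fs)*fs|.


Compute the nearest integer multiple of fs to the signal:
n = round(36766.2 / 19774.1) = 2
f_alias = |36766.2 - 2 * 19774.1|
        = |36766.2 - 39548.2|
        = 2782.0 Hz

2782.0


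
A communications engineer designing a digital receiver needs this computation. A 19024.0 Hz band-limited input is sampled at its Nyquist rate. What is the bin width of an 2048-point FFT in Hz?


Step 1 — Nyquist sampling rate:
fs = 2 * fmax = 2 * 19024.0 = 38048.0 Hz

Step 2 — DFT bin spacing:
df = fs / N = 38048.0 / 2048 = 18.5781 Hz

18.5781 Hz


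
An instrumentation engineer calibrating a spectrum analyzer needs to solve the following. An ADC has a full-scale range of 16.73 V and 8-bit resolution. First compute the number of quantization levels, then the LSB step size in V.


Step 1 — number of quantization levels:
L = 2^N = 2^8 = 256

Step 2 — LSB step size:
delta = Vfs / L
      = 16.73 / 256
      = 0.06535156 V

Levels = 256; step size = 0.06535156 V


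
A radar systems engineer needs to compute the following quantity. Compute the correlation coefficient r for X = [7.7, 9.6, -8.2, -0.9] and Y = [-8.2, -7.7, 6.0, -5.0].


Pearson correlation coefficient (population):
r = cov(X,Y) / (std(X) * std(Y))
Mean X = 2.05, Mean Y = -3.725
Cov(X,Y) = -37.80375
Std(X) = 7.118462, Std(Y) = 5.745161
r = -0.9244

-0.9244


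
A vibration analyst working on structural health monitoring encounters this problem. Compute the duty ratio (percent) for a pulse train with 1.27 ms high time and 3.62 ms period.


Duty cycle as a percentage:
DC = (t_on / T) * 100
   = (1.27 / 3.62) * 100
   = 0.350829 * 100
   = 35.08 %

35.08 %


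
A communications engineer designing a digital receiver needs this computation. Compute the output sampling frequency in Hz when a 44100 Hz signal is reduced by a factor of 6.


Decimation reduces the sample rate:
fs_out = fs_in / M
       = 44100 / 6
       = 7350.0 Hz

7350.0 Hz


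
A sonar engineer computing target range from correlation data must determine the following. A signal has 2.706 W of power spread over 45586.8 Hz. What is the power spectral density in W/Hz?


Power spectral density:
PSD = P / BW
    = 2.706 / 45586.8
    = 5.936e-05 W/Hz

5.936e-05 W/Hz


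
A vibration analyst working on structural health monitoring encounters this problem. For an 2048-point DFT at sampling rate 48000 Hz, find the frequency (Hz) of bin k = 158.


Frequency of DFT bin k:
f_k = k * fs / N
    = 158 * 48000 / 2048
    = 7584000 / 2048
    = 3703.125 Hz

3703.125 Hz


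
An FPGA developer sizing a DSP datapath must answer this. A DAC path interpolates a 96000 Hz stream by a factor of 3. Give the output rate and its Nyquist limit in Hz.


Step 1 — output sample rate after interpolation by L:
fs_out = L * fs_in = 3 * 96000 = 288000 Hz

Step 2 — Nyquist frequency of the output stream:
f_Nyq = fs_out / 2 = 288000 / 2 = 144000.0 Hz

fs_out = 288000 Hz; f_Nyquist = 144000.0 Hz


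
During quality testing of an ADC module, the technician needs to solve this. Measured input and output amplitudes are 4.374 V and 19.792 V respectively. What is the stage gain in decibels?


Voltage gain in dB:
G = 20 * log10(Vout / Vin)
  = 20 * log10(19.792 / 4.374)
  = 20 * log10(4.52492)
  = 20 * 0.655611
  = 13.11 dB

13.11 dB


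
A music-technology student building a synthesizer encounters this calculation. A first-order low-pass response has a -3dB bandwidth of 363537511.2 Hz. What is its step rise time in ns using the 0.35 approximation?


Rise time from bandwidth relationship:
tr = 0.35 / BW
   = 0.35 / 363537511.2
   = 9.627617212e-10 s
   = 0.9628 ns

0.9628 ns


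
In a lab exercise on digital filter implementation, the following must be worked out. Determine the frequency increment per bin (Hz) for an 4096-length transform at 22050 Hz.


DFT frequency resolution:
df = fs / N
   = 22050 / 4096
   = 5.3833 Hz

5.3833 Hz


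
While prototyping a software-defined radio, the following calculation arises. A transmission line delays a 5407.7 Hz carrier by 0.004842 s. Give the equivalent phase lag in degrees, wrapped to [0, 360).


Phase shift from frequency and time delay:
phi = 360 * f * t_delay
    = 360 * 5407.7 * 0.004842
    = 9426.27 degrees
    mod 360 = 66.27 degrees

66.27 degrees


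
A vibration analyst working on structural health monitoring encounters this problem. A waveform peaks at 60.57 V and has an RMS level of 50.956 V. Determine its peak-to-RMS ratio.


Crest factor is the ratio of peak to RMS:
CF = V_peak / V_rms
   = 60.57 / 50.956
   = 1.1887

1.1887


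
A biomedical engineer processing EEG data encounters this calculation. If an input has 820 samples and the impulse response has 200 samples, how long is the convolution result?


Linear convolution output length:
L = N + M - 1
  = 820 + 200 - 1
  = 1019 samples

1019


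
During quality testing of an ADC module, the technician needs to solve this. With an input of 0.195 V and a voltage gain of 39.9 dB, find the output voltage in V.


Output voltage from dB gain:
V_out = V_in * 10^(gain_dB / 20)
      = 0.195 * 10^(39.9 / 20)
      = 0.195 * 98.855309
      = 19.2768 V

19.2768 V


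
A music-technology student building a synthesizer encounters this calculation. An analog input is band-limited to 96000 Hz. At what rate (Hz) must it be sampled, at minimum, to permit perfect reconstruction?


The Nyquist rate is twice the maximum frequency component.
fs_min = 2 * fmax
      = 2 * 96000
      = 192000 Hz

192000


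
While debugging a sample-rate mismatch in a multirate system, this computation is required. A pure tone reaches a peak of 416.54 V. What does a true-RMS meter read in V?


RMS voltage for a sinusoidal waveform:
V_rms = V_peak / sqrt(2)
      = 416.54 / 1.414214
      = 294.538 V

294.538 V


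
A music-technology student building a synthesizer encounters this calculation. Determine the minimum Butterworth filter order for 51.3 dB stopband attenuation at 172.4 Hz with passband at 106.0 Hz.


Butterworth filter order formula:
n = log10(10^(A/10) - 1) / (2 * log10(f_stop/f_pass))
10^(51.3/10) - 1 = 134895.2883
f_stop/f_pass = 172.4 / 106.0 = 1.6264
n = 12.1431 -> ceil = 13

13


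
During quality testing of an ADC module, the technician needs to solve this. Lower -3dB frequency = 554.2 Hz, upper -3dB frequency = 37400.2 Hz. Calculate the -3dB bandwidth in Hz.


Bandwidth is the difference of -3dB frequencies:
BW = f_high - f_low
   = 37400.2 - 554.2
   = 36846.0 Hz

36846.0 Hz


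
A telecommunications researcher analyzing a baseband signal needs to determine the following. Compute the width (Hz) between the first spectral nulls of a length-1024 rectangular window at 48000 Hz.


Main lobe width for a rectangular window:
Width = 2 * fs / N
      = 2 * 48000 / 1024
      = 96000 / 1024
      = 93.75 Hz

93.75 Hz


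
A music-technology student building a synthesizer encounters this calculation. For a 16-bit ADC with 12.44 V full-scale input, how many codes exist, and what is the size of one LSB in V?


Step 1 — number of quantization levels:
L = 2^N = 2^16 = 65536

Step 2 — LSB step size:
delta = Vfs / L
      = 12.44 / 65536
      = 0.00018982 V

Levels = 65536; step size = 0.00018982 V


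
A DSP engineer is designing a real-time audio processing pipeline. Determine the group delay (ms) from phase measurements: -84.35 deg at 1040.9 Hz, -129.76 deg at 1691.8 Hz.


Group delay from phase difference:
tau = -d(phi)/d(omega)
d(phi) = -45.41 deg = -0.792554 rad
d(omega) = 2*pi*(1691.8 - 1040.9) = 4089.7253 rad/s
tau = -(-0.792554) / 4089.7253
    = 0.1938 ms

0.1938 ms


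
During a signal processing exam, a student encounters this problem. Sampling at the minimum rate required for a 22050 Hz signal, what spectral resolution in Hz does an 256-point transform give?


Step 1 — Nyquist sampling rate:
fs = 2 * fmax = 2 * 22050 = 44100 Hz

Step 2 — DFT bin spacing:
df = fs / N = 44100 / 256 = 172.2656 Hz

172.2656 Hz


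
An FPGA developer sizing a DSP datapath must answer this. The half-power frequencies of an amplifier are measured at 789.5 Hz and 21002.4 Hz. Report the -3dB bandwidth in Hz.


Bandwidth is the difference of -3dB frequencies:
BW = f_high - f_low
   = 21002.4 - 789.5
   = 20212.9 Hz

20212.9 Hz


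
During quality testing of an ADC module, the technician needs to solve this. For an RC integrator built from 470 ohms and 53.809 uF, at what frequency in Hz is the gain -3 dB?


Cutoff frequency of a first-order RC filter:
fc = 1 / (2 * pi * R * C)
C = 53.809 uF = 5.3809e-05 F
fc = 1 / (2 * pi * 470 * 5.3809e-05)
   = 1 / 0.15890320155119
   = 6.293139 Hz

6.293139 Hz


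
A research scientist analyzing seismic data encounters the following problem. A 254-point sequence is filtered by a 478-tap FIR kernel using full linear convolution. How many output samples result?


Linear convolution output length:
L = N + M - 1
  = 254 + 478 - 1
  = 731 samples

731


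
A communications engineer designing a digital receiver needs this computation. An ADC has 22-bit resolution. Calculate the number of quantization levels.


Number of quantization levels = 2^N
= 2^22
= 4194304

4194304


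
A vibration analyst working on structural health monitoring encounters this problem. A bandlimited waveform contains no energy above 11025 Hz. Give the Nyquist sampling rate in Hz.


The Nyquist rate is twice the maximum frequency component.
fs_min = 2 * fmax
      = 2 * 11025
      = 22050 Hz

22050


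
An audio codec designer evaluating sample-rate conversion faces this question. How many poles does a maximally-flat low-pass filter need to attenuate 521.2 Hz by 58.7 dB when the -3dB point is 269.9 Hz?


Butterworth filter order formula:
n = log10(10^(A/10) - 1) / (2 * log10(f_stop/f_pass))
10^(58.7/10) - 1 = 741309.2413
f_stop/f_pass = 521.2 / 269.9 = 1.9311
n = 10.2694 -> ceil = 11

11


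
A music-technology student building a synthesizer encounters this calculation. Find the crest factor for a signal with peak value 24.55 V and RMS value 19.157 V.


Crest factor is the ratio of peak to RMS:
CF = V_peak / V_rms
   = 24.55 / 19.157
   = 1.2815

1.2815


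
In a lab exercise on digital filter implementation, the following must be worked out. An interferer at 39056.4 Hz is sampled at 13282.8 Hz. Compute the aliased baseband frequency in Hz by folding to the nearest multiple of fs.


Compute the nearest integer multiple of fs to the signal:
n = round(39056.4 / 13282.8) = 3
f_alias = |39056.4 - 3 * 13282.8|
        = |39056.4 - 39848.4|
        = 792.0 Hz

792.0


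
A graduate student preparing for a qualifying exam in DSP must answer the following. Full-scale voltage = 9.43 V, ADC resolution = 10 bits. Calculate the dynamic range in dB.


Dynamic range from full-scale to LSB:
V_min = V_max / 2^bits = 9.43 / 2^10
DR = 20 * log10(V_max / V_min)
   = 20 * log10(2^10)
   = 20 * 10 * log10(2)
   = 60.21 dB

60.21 dB


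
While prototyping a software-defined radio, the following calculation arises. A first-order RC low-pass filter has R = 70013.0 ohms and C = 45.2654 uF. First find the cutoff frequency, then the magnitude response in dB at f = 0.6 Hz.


Step 1 — cutoff frequency:
fc = 1 / (2*pi*R*C)
C = 45.2654 uF = 4.52654e-05 F
fc = 1 / (2*pi*70013.0*4.52654e-05)
   = 0.0502198 Hz

Step 2 — magnitude at f = 0.6 Hz:
|H(f)| = 1 / sqrt(1 + (f/fc)^2)
f/fc = 0.6 / 0.0502198 = 11.947479
|H| = 1 / sqrt(1 + 142.742254) = 0.083408
|H|_dB = 20*log10(0.083408) = -21.58 dB

fc = 0.0502198 Hz; |H(0.6 Hz)| = -21.58 dB


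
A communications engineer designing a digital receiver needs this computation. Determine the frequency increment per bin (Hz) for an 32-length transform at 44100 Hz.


DFT frequency resolution:
df = fs / N
   = 44100 / 32
   = 1378.125 Hz

1378.125 Hz


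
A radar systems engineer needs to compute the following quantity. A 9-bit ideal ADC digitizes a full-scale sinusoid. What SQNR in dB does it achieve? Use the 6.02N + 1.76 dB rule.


Theoretical SNR for a full-scale sinusoid:
SNR = 6.02 * N + 1.76
    = 6.02 * 9 + 1.76
    = 54.18 + 1.76
    = 55.94 dB

55.94 dB


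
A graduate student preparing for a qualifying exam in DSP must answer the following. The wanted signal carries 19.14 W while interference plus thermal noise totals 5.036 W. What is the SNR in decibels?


SNR in decibels:
SNR = 10 * log10(Ps / Pn)
    = 10 * log10(19.14 / 5.036)
    = 10 * log10(3.8006)
    = 10 * 0.5799
    = 5.8 dB

5.8 dB


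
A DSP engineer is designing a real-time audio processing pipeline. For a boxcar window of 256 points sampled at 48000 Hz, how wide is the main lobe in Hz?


Main lobe width for a rectangular window:
Width = 2 * fs / N
      = 2 * 48000 / 256
      = 96000 / 256
      = 375.0 Hz

375.0 Hz


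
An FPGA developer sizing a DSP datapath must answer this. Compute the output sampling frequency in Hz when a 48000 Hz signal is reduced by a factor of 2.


Decimation reduces the sample rate:
fs_out = fs_in / M
       = 48000 / 2
       = 24000.0 Hz

24000.0 Hz


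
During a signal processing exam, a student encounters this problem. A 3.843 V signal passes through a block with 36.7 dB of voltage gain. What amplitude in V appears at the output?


Output voltage from dB gain:
V_out = V_in * 10^(gain_dB / 20)
      = 3.843 * 10^(36.7 / 20)
      = 3.843 * 68.391165
      = 262.8272 V

262.8272 V


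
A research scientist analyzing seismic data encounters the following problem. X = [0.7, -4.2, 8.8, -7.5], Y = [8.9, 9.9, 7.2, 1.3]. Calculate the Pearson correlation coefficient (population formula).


Pearson correlation coefficient (population):
r = cov(X,Y) / (std(X) * std(Y))
Mean X = -0.55, Mean Y = 6.825
Cov(X,Y) = 8.31875
Std(X) = 6.136163, Std(Y) = 3.332698
r = 0.4068

0.4068


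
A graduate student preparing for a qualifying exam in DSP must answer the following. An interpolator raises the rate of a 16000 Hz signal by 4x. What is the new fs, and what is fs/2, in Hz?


Step 1 — output sample rate after interpolation by L:
fs_out = L * fs_in = 4 * 16000 = 64000 Hz

Step 2 — Nyquist frequency of the output stream:
f_Nyq = fs_out / 2 = 64000 / 2 = 32000.0 Hz

fs_out = 64000 Hz; f_Nyquist = 32000.0 Hz


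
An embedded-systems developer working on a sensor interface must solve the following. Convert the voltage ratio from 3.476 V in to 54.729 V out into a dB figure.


Voltage gain in dB:
G = 20 * log10(Vout / Vin)
  = 20 * log10(54.729 / 3.476)
  = 20 * log10(15.744822)
  = 20 * 1.197138
  = 23.94 dB

23.94 dB


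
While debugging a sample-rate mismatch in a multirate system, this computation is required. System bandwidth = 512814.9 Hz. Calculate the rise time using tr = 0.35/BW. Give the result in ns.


Rise time from bandwidth relationship:
tr = 0.35 / BW
   = 0.35 / 512814.9
   = 6.8250747e-07 s
   = 682.5075 ns

682.5075 ns


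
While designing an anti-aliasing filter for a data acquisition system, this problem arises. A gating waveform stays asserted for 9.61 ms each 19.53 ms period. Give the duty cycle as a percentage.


Duty cycle as a percentage:
DC = (t_on / T) * 100
   = (9.61 / 19.53) * 100
   = 0.492063 * 100
   = 49.21 %

49.21 %


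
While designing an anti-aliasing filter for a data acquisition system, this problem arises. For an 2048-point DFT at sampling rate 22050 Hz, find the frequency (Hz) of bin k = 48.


Frequency of DFT bin k:
f_k = k * fs / N
    = 48 * 22050 / 2048
    = 1058400 / 2048
    = 516.797 Hz

516.797 Hz


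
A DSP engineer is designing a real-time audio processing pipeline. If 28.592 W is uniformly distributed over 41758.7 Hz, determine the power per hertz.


Power spectral density:
PSD = P / BW
    = 28.592 / 41758.7
    = 0.0006847 W/Hz

0.0006847 W/Hz


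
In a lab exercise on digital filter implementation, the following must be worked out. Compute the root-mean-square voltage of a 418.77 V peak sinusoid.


RMS voltage for a sinusoidal waveform:
V_rms = V_peak / sqrt(2)
      = 418.77 / 1.414214
      = 296.115 V

296.115 V


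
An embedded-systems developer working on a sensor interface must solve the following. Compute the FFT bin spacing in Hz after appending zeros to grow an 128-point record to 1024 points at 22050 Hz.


Frequency resolution after zero-padding:
N_padded = 128 * 8 = 1024
df = fs / N_padded
   = 22050 / 1024
   = 21.5332 Hz

21.5332 Hz


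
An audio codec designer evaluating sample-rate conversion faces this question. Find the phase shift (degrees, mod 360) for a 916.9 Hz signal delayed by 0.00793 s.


Phase shift from frequency and time delay:
phi = 360 * f * t_delay
    = 360 * 916.9 * 0.00793
    = 2617.57 degrees
    mod 360 = 97.57 degrees

97.57 degrees
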